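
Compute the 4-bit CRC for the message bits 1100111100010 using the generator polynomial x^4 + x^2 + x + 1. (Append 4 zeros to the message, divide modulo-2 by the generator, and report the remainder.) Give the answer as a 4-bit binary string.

1101

Append 4 zeros: 11001111000100000. Divide by 10111 (XOR where the leading bit is 1):
  pos 0: 11001 XOR 10111 = 01110
  pos 1: 11101 XOR 10111 = 01010
  pos 2: 10101 XOR 10111 = 00010
  pos 5: 10100 XOR 10111 = 00011
  pos 8: 11010 XOR 10111 = 01101
  pos 9: 11010 XOR 10111 = 01101
  pos 10: 11010 XOR 10111 = 01101
  pos 11: 11010 XOR 10111 = 01101
  pos 12: 11010 XOR 10111 = 01101
Remainder (last 4 bits) = 1101. This is the CRC / FCS.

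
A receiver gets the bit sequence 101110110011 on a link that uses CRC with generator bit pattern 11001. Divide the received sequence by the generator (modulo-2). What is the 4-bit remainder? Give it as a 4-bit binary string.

0000

Modulo-2 division of 101110110011 by 11001:
  pos 0: 10111 XOR 11001 = 01110
  pos 1: 11100 XOR 11001 = 00101
  pos 3: 10111 XOR 11001 = 01110
  pos 4: 11100 XOR 11001 = 00101
  pos 6: 10101 XOR 11001 = 01100
  pos 7: 11001 XOR 11001 = 00000
Remainder = 0000 (zero — the frame passes the CRC check).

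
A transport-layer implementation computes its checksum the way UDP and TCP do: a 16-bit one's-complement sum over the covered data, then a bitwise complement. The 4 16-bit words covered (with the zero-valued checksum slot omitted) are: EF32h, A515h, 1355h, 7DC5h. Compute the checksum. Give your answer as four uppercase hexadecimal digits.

One's-complement addition (fold any carry out of bit 15 back into bit 0):
  0xEF32 + 0xA515 = 0x19447 → wrap carry → 0x9448
  0x9448 + 0x1355 = 0x0A79D
  0xA79D + 0x7DC5 = 0x12562 → wrap carry → 0x2563
One's-complement sum = 0x2563.
Checksum = ~0x2563 & 0xFFFF = 0xDA9C.

DA9C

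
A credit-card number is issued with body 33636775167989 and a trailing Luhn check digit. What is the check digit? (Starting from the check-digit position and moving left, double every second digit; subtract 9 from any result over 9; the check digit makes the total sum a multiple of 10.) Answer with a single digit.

Partial digits right→left: 9 8 9 7 6 1 5 7 7 6 3 6 3 3
Double every second digit counting from the check-digit position (so the 1st, 3rd, 5th, ... of the partial from the right).
  doubled (with −9 where >9): 9 9 3 1 5 6 6 → sum 39
  kept as-is: 8 7 1 7 6 6 3 → sum 38
Total = 39 + 38 = 77.
Check digit = (10 − (77 mod 10)) mod 10 = 3.

3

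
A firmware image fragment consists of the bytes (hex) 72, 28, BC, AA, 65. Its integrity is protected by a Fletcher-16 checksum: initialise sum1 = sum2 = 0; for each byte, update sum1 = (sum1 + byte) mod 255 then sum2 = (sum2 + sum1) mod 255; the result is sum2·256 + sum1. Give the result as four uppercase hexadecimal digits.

CD67

Running sums (mod 255):
  after byte 0 (72): sum1=114, sum2=114
  after byte 1 (28): sum1=154, sum2=13
  after byte 2 (BC): sum1=87, sum2=100
  after byte 3 (AA): sum1=2, sum2=102
  after byte 4 (65): sum1=103, sum2=205
Checksum = sum2·256 + sum1 = 205·256 + 103 = 52583 = 0xCD67.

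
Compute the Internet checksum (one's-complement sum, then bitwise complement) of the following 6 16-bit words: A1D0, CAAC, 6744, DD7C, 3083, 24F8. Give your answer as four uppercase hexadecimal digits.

One's-complement addition (fold any carry out of bit 15 back into bit 0):
  0xA1D0 + 0xCAAC = 0x16C7C → wrap carry → 0x6C7D
  0x6C7D + 0x6744 = 0x0D3C1
  0xD3C1 + 0xDD7C = 0x1B13D → wrap carry → 0xB13E
  0xB13E + 0x3083 = 0x0E1C1
  0xE1C1 + 0x24F8 = 0x106B9 → wrap carry → 0x06BA
One's-complement sum = 0x06BA.
Checksum = ~0x06BA & 0xFFFF = 0xF945.

F945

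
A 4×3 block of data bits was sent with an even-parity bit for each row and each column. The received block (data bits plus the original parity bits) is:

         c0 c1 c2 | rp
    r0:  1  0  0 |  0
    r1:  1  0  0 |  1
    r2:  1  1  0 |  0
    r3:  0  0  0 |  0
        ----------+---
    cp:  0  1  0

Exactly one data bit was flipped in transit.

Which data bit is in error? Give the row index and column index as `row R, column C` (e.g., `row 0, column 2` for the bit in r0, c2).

row 0, column 0

Recompute each row's even parity and compare to rp:
  r0: data parity 1, sent rp 0 → mismatch
  r1: data parity 1, sent rp 1 → ok
  r2: data parity 0, sent rp 0 → ok
  r3: data parity 0, sent rp 0 → ok
Recompute each column's even parity and compare to cp:
  c0: data parity 1, sent cp 0 → mismatch
  c1: data parity 1, sent cp 1 → ok
  c2: data parity 0, sent cp 0 → ok
Exactly one row (r0) and one column (c0) fail → the flipped bit is at their intersection.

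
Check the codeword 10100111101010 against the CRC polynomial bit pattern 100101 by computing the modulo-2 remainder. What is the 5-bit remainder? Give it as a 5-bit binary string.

00111

Modulo-2 division of 10100111101010 by 100101:
  pos 0: 101001 XOR 100101 = 001100
  pos 2: 110011 XOR 100101 = 010110
  pos 3: 101101 XOR 100101 = 001000
  pos 5: 100001 XOR 100101 = 000100
  pos 8: 100010 XOR 100101 = 000111
Remainder = 00111 (nonzero — an error is detected).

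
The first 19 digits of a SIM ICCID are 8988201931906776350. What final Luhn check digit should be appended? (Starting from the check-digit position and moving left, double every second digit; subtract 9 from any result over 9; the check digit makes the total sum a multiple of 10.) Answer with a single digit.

Partial digits right→left: 0 5 3 6 7 7 6 0 9 1 3 9 1 0 2 8 8 9 8
Double every second digit counting from the check-digit position (so the 1st, 3rd, 5th, ... of the partial from the right).
  doubled (with −9 where >9): 0 6 5 3 9 6 2 4 7 7 → sum 49
  kept as-is: 5 6 7 0 1 9 0 8 9 → sum 45
Total = 49 + 45 = 94.
Check digit = (10 − (94 mod 10)) mod 10 = 6.

6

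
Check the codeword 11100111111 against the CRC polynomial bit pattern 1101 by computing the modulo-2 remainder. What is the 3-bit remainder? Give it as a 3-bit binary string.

Modulo-2 division of 11100111111 by 1101:
  pos 0: 1110 XOR 1101 = 0011
  pos 2: 1101 XOR 1101 = 0000
  pos 6: 1111 XOR 1101 = 0010
Remainder = 101 (nonzero — an error is detected).

101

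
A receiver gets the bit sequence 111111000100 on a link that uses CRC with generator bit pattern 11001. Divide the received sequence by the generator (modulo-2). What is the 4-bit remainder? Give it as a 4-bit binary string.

0000

Modulo-2 division of 111111000100 by 11001:
  pos 0: 11111 XOR 11001 = 00110
  pos 2: 11010 XOR 11001 = 00011
  pos 5: 11001 XOR 11001 = 00000
Remainder = 0000 (zero — the frame passes the CRC check).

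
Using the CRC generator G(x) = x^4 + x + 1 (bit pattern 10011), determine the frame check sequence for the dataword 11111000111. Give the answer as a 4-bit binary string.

1011

Append 4 zeros: 111110001110000. Divide by 10011 (XOR where the leading bit is 1):
  pos 0: 11111 XOR 10011 = 01100
  pos 1: 11000 XOR 10011 = 01011
  pos 2: 10110 XOR 10011 = 00101
  pos 4: 10101 XOR 10011 = 00110
  pos 6: 11011 XOR 10011 = 01000
  pos 7: 10000 XOR 10011 = 00011
  pos 10: 11000 XOR 10011 = 01011
Remainder (last 4 bits) = 1011. This is the CRC / FCS.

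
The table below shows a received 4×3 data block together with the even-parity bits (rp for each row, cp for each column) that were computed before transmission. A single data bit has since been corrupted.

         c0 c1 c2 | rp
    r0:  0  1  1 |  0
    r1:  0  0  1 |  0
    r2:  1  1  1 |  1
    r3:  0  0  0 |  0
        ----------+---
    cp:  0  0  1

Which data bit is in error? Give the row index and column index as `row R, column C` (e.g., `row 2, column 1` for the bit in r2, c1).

row 1, column 0

Recompute each row's even parity and compare to rp:
  r0: data parity 0, sent rp 0 → ok
  r1: data parity 1, sent rp 0 → mismatch
  r2: data parity 1, sent rp 1 → ok
  r3: data parity 0, sent rp 0 → ok
Recompute each column's even parity and compare to cp:
  c0: data parity 1, sent cp 0 → mismatch
  c1: data parity 0, sent cp 0 → ok
  c2: data parity 1, sent cp 1 → ok
Exactly one row (r1) and one column (c0) fail → the flipped bit is at their intersection.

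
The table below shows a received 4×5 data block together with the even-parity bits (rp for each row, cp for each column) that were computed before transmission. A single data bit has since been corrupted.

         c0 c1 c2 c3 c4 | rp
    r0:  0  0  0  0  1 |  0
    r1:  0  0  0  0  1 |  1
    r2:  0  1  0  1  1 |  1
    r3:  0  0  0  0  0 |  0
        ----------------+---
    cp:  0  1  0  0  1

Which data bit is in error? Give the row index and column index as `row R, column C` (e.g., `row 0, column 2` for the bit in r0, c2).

row 0, column 3

Recompute each row's even parity and compare to rp:
  r0: data parity 1, sent rp 0 → mismatch
  r1: data parity 1, sent rp 1 → ok
  r2: data parity 1, sent rp 1 → ok
  r3: data parity 0, sent rp 0 → ok
Recompute each column's even parity and compare to cp:
  c0: data parity 0, sent cp 0 → ok
  c1: data parity 1, sent cp 1 → ok
  c2: data parity 0, sent cp 0 → ok
  c3: data parity 1, sent cp 0 → mismatch
  c4: data parity 1, sent cp 1 → ok
Exactly one row (r0) and one column (c3) fail → the flipped bit is at their intersection.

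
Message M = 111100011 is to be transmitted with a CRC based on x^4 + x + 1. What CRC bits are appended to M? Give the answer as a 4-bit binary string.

Append 4 zeros: 1111000110000. Divide by 10011 (XOR where the leading bit is 1):
  pos 0: 11110 XOR 10011 = 01101
  pos 1: 11010 XOR 10011 = 01001
  pos 2: 10010 XOR 10011 = 00001
  pos 6: 11100 XOR 10011 = 01111
  pos 7: 11110 XOR 10011 = 01101
  pos 8: 11010 XOR 10011 = 01001
Remainder (last 4 bits) = 1001. This is the CRC / FCS.

1001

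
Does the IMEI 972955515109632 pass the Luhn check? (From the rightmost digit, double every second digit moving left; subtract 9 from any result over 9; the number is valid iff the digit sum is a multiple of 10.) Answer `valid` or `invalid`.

From the right, keep odd positions and double even positions (subtract 9 from any doubled value over 9):
  doubled (positions 2,4,...): 6 9 2 2 1 9 5 → sum 34
  kept (positions 1,3,...): 2 6 0 5 5 5 2 9 → sum 34
Total = 68.
68 mod 10 = 8, so the number is invalid.

invalid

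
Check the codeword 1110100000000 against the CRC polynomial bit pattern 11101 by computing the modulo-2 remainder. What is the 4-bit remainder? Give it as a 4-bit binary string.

0000

Modulo-2 division of 1110100000000 by 11101:
  pos 0: 11101 XOR 11101 = 00000
Remainder = 0000 (zero — the frame passes the CRC check).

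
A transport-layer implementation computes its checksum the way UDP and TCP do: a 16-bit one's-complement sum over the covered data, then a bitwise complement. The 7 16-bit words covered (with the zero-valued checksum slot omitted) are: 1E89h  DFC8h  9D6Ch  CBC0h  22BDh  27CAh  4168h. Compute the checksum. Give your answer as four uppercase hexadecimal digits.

One's-complement addition (fold any carry out of bit 15 back into bit 0):
  0x1E89 + 0xDFC8 = 0x0FE51
  0xFE51 + 0x9D6C = 0x19BBD → wrap carry → 0x9BBE
  0x9BBE + 0xCBC0 = 0x1677E → wrap carry → 0x677F
  0x677F + 0x22BD = 0x08A3C
  0x8A3C + 0x27CA = 0x0B206
  0xB206 + 0x4168 = 0x0F36E
One's-complement sum = 0xF36E.
Checksum = ~0xF36E & 0xFFFF = 0x0C91.

0C91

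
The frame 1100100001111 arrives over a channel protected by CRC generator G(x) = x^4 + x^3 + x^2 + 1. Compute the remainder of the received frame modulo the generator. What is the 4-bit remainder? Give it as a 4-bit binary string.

0111

Modulo-2 division of 1100100001111 by 11101:
  pos 0: 11001 XOR 11101 = 00100
  pos 2: 10000 XOR 11101 = 01101
  pos 3: 11010 XOR 11101 = 00111
  pos 5: 11101 XOR 11101 = 00000
Remainder = 0111 (nonzero — an error is detected).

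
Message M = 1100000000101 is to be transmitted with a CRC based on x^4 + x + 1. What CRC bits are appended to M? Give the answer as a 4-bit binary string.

1100

Append 4 zeros: 11000000001010000. Divide by 10011 (XOR where the leading bit is 1):
  pos 0: 11000 XOR 10011 = 01011
  pos 1: 10110 XOR 10011 = 00101
  pos 3: 10100 XOR 10011 = 00111
  pos 5: 11100 XOR 10011 = 01111
  pos 6: 11111 XOR 10011 = 01100
  pos 7: 11000 XOR 10011 = 01011
  pos 8: 10111 XOR 10011 = 00100
  pos 10: 10000 XOR 10011 = 00011
Remainder (last 4 bits) = 1100. This is the CRC / FCS.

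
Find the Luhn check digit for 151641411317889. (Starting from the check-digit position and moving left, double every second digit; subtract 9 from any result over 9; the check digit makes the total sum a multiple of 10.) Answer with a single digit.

Partial digits right→left: 9 8 8 7 1 3 1 1 4 1 4 6 1 5 1
Double every second digit counting from the check-digit position (so the 1st, 3rd, 5th, ... of the partial from the right).
  doubled (with −9 where >9): 9 7 2 2 8 8 2 2 → sum 40
  kept as-is: 8 7 3 1 1 6 5 → sum 31
Total = 40 + 31 = 71.
Check digit = (10 − (71 mod 10)) mod 10 = 9.

9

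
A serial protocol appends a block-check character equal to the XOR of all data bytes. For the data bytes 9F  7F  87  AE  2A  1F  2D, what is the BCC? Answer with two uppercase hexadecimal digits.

XOR the bytes together:
  start with 0x9F
  0x9F ⊕ 0x7F = 0xE0
  0xE0 ⊕ 0x87 = 0x67
  0x67 ⊕ 0xAE = 0xC9
  0xC9 ⊕ 0x2A = 0xE3
  0xE3 ⊕ 0x1F = 0xFC
  0xFC ⊕ 0x2D = 0xD1

D1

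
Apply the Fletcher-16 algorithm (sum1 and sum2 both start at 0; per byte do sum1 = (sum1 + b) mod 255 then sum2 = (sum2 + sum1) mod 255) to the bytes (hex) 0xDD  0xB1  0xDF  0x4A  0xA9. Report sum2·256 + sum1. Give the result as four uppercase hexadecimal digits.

Running sums (mod 255):
  after byte 0 (0xDD): sum1=221, sum2=221
  after byte 1 (0xB1): sum1=143, sum2=109
  after byte 2 (0xDF): sum1=111, sum2=220
  after byte 3 (0x4A): sum1=185, sum2=150
  after byte 4 (0xA9): sum1=99, sum2=249
Checksum = sum2·256 + sum1 = 249·256 + 99 = 63843 = 0xF963.

F963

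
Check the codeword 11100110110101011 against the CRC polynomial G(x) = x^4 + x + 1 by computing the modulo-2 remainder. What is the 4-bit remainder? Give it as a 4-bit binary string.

0000

Modulo-2 division of 11100110110101011 by 10011:
  pos 0: 11100 XOR 10011 = 01111
  pos 1: 11111 XOR 10011 = 01100
  pos 2: 11001 XOR 10011 = 01010
  pos 3: 10100 XOR 10011 = 00111
  pos 5: 11111 XOR 10011 = 01100
  pos 6: 11000 XOR 10011 = 01011
  pos 7: 10111 XOR 10011 = 00100
  pos 9: 10001 XOR 10011 = 00010
  pos 12: 10011 XOR 10011 = 00000
Remainder = 0000 (zero — the frame passes the CRC check).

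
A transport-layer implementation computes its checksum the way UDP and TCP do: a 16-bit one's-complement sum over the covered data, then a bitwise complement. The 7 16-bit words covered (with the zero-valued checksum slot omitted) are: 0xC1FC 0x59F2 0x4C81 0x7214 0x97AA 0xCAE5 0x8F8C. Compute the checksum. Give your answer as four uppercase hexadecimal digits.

One's-complement addition (fold any carry out of bit 15 back into bit 0):
  0xC1FC + 0x59F2 = 0x11BEE → wrap carry → 0x1BEF
  0x1BEF + 0x4C81 = 0x06870
  0x6870 + 0x7214 = 0x0DA84
  0xDA84 + 0x97AA = 0x1722E → wrap carry → 0x722F
  0x722F + 0xCAE5 = 0x13D14 → wrap carry → 0x3D15
  0x3D15 + 0x8F8C = 0x0CCA1
One's-complement sum = 0xCCA1.
Checksum = ~0xCCA1 & 0xFFFF = 0x335E.

335E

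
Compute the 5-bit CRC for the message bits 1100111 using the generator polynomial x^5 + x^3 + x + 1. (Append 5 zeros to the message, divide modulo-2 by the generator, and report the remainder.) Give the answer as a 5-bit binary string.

00100

Append 5 zeros: 110011100000. Divide by 101011 (XOR where the leading bit is 1):
  pos 0: 110011 XOR 101011 = 011000
  pos 1: 110001 XOR 101011 = 011010
  pos 2: 110100 XOR 101011 = 011111
  pos 3: 111110 XOR 101011 = 010101
  pos 4: 101010 XOR 101011 = 000001
Remainder (last 5 bits) = 00100. This is the CRC / FCS.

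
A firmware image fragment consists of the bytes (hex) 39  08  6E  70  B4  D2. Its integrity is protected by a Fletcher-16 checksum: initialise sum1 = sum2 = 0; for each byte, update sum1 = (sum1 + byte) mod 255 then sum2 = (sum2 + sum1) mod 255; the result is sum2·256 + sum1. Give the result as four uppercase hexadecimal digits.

Running sums (mod 255):
  after byte 0 (39): sum1=57, sum2=57
  after byte 1 (08): sum1=65, sum2=122
  after byte 2 (6E): sum1=175, sum2=42
  after byte 3 (70): sum1=32, sum2=74
  after byte 4 (B4): sum1=212, sum2=31
  after byte 5 (D2): sum1=167, sum2=198
Checksum = sum2·256 + sum1 = 198·256 + 167 = 50855 = 0xC6A7.

C6A7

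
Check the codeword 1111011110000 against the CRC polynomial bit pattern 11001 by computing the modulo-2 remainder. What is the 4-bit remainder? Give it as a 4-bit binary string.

Modulo-2 division of 1111011110000 by 11001:
  pos 0: 11110 XOR 11001 = 00111
  pos 2: 11111 XOR 11001 = 00110
  pos 4: 11011 XOR 11001 = 00010
  pos 7: 10000 XOR 11001 = 01001
  pos 8: 10010 XOR 11001 = 01011
Remainder = 1011 (nonzero — an error is detected).

1011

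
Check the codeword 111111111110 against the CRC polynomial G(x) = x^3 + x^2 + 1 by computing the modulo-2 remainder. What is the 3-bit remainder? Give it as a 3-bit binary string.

100

Modulo-2 division of 111111111110 by 1101:
  pos 0: 1111 XOR 1101 = 0010
  pos 2: 1011 XOR 1101 = 0110
  pos 3: 1101 XOR 1101 = 0000
  pos 7: 1111 XOR 1101 = 0010
Remainder = 100 (nonzero — an error is detected).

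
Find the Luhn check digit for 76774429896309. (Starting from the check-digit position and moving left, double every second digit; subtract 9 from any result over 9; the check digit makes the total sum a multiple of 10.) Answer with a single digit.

Partial digits right→left: 9 0 3 6 9 8 9 2 4 4 7 7 6 7
Double every second digit counting from the check-digit position (so the 1st, 3rd, 5th, ... of the partial from the right).
  doubled (with −9 where >9): 9 6 9 9 8 5 3 → sum 49
  kept as-is: 0 6 8 2 4 7 7 → sum 34
Total = 49 + 34 = 83.
Check digit = (10 − (83 mod 10)) mod 10 = 7.

7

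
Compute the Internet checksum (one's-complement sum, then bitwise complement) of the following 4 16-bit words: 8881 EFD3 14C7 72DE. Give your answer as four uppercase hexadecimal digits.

0005

One's-complement addition (fold any carry out of bit 15 back into bit 0):
  0x8881 + 0xEFD3 = 0x17854 → wrap carry → 0x7855
  0x7855 + 0x14C7 = 0x08D1C
  0x8D1C + 0x72DE = 0x0FFFA
One's-complement sum = 0xFFFA.
Checksum = ~0xFFFA & 0xFFFF = 0x0005.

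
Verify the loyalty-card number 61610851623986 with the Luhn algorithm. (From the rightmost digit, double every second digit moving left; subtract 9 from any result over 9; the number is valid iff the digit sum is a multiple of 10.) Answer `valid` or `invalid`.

invalid

From the right, keep odd positions and double even positions (subtract 9 from any doubled value over 9):
  doubled (positions 2,4,...): 7 6 3 1 0 3 3 → sum 23
  kept (positions 1,3,...): 6 9 2 1 8 1 1 → sum 28
Total = 51.
51 mod 10 = 1, so the number is invalid.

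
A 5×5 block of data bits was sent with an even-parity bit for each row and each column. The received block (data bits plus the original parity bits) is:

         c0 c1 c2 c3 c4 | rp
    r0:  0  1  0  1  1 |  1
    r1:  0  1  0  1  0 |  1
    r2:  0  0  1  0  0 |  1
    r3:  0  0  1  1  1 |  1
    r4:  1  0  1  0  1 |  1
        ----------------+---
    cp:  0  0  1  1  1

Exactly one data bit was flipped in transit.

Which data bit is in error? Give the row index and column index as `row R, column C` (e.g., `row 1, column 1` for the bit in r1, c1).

Recompute each row's even parity and compare to rp:
  r0: data parity 1, sent rp 1 → ok
  r1: data parity 0, sent rp 1 → mismatch
  r2: data parity 1, sent rp 1 → ok
  r3: data parity 1, sent rp 1 → ok
  r4: data parity 1, sent rp 1 → ok
Recompute each column's even parity and compare to cp:
  c0: data parity 1, sent cp 0 → mismatch
  c1: data parity 0, sent cp 0 → ok
  c2: data parity 1, sent cp 1 → ok
  c3: data parity 1, sent cp 1 → ok
  c4: data parity 1, sent cp 1 → ok
Exactly one row (r1) and one column (c0) fail → the flipped bit is at their intersection.

row 1, column 0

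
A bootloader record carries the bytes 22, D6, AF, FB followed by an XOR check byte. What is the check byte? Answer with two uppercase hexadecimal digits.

A0

XOR the bytes together:
  start with 0x22
  0x22 ⊕ 0xD6 = 0xF4
  0xF4 ⊕ 0xAF = 0x5B
  0x5B ⊕ 0xFB = 0xA0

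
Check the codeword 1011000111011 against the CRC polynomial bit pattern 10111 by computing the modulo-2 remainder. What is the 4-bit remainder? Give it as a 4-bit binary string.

Modulo-2 division of 1011000111011 by 10111:
  pos 0: 10110 XOR 10111 = 00001
  pos 4: 10011 XOR 10111 = 00100
  pos 6: 10010 XOR 10111 = 00101
  pos 8: 10111 XOR 10111 = 00000
Remainder = 0000 (zero — the frame passes the CRC check).

0000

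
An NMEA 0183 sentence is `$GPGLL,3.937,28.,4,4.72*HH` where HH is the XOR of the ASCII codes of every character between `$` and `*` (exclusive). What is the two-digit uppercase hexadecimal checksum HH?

7F

XOR the ASCII codes of the payload characters:
  'G' = 0x47 → acc = 0x47
  'P' = 0x50 → acc = 0x17
  'G' = 0x47 → acc = 0x50
  'L' = 0x4C → acc = 0x1C
  'L' = 0x4C → acc = 0x50
  ',' = 0x2C → acc = 0x7C
  '3' = 0x33 → acc = 0x4F
  '.' = 0x2E → acc = 0x61
  '9' = 0x39 → acc = 0x58
  '3' = 0x33 → acc = 0x6B
  '7' = 0x37 → acc = 0x5C
  ',' = 0x2C → acc = 0x70
  '2' = 0x32 → acc = 0x42
  '8' = 0x38 → acc = 0x7A
  '.' = 0x2E → acc = 0x54
  ',' = 0x2C → acc = 0x78
  '4' = 0x34 → acc = 0x4C
  ',' = 0x2C → acc = 0x60
  '4' = 0x34 → acc = 0x54
  '.' = 0x2E → acc = 0x7A
  '7' = 0x37 → acc = 0x4D
  '2' = 0x32 → acc = 0x7F
Checksum = 0x7F.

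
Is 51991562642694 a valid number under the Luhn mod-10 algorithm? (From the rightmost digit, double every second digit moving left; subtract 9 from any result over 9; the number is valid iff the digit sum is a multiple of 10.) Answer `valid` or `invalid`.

invalid

From the right, keep odd positions and double even positions (subtract 9 from any doubled value over 9):
  doubled (positions 2,4,...): 9 4 3 3 2 9 1 → sum 31
  kept (positions 1,3,...): 4 6 4 2 5 9 1 → sum 31
Total = 62.
62 mod 10 = 2, so the number is invalid.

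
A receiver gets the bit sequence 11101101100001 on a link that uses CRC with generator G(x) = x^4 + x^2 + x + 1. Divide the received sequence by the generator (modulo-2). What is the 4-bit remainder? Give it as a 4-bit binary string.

0000

Modulo-2 division of 11101101100001 by 10111:
  pos 0: 11101 XOR 10111 = 01010
  pos 1: 10101 XOR 10111 = 00010
  pos 4: 10011 XOR 10111 = 00100
  pos 6: 10000 XOR 10111 = 00111
  pos 8: 11100 XOR 10111 = 01011
  pos 9: 10111 XOR 10111 = 00000
Remainder = 0000 (zero — the frame passes the CRC check).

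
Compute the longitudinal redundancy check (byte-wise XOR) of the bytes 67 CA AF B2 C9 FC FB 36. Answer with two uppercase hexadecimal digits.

48

XOR the bytes together:
  start with 0x67
  0x67 ⊕ 0xCA = 0xAD
  0xAD ⊕ 0xAF = 0x02
  0x02 ⊕ 0xB2 = 0xB0
  0xB0 ⊕ 0xC9 = 0x79
  0x79 ⊕ 0xFC = 0x85
  0x85 ⊕ 0xFB = 0x7E
  0x7E ⊕ 0x36 = 0x48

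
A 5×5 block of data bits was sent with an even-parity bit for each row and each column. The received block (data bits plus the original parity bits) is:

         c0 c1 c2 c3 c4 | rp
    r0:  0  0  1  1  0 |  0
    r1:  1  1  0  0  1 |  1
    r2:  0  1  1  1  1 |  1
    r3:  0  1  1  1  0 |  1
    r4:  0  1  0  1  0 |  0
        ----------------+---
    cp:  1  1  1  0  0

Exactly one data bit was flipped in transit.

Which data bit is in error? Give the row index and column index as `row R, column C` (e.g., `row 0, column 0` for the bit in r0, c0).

Recompute each row's even parity and compare to rp:
  r0: data parity 0, sent rp 0 → ok
  r1: data parity 1, sent rp 1 → ok
  r2: data parity 0, sent rp 1 → mismatch
  r3: data parity 1, sent rp 1 → ok
  r4: data parity 0, sent rp 0 → ok
Recompute each column's even parity and compare to cp:
  c0: data parity 1, sent cp 1 → ok
  c1: data parity 0, sent cp 1 → mismatch
  c2: data parity 1, sent cp 1 → ok
  c3: data parity 0, sent cp 0 → ok
  c4: data parity 0, sent cp 0 → ok
Exactly one row (r2) and one column (c1) fail → the flipped bit is at their intersection.

row 2, column 1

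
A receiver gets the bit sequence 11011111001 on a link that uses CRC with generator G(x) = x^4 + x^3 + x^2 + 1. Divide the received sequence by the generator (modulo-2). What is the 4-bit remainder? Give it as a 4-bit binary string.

0000

Modulo-2 division of 11011111001 by 11101:
  pos 0: 11011 XOR 11101 = 00110
  pos 2: 11011 XOR 11101 = 00110
  pos 4: 11010 XOR 11101 = 00111
  pos 6: 11101 XOR 11101 = 00000
Remainder = 0000 (zero — the frame passes the CRC check).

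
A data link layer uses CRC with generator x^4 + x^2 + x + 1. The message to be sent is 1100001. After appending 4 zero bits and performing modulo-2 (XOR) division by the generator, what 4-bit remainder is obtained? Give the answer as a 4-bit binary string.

1011

Append 4 zeros: 11000010000. Divide by 10111 (XOR where the leading bit is 1):
  pos 0: 11000 XOR 10111 = 01111
  pos 1: 11110 XOR 10111 = 01001
  pos 2: 10011 XOR 10111 = 00100
  pos 4: 10000 XOR 10111 = 00111
  pos 6: 11100 XOR 10111 = 01011
Remainder (last 4 bits) = 1011. This is the CRC / FCS.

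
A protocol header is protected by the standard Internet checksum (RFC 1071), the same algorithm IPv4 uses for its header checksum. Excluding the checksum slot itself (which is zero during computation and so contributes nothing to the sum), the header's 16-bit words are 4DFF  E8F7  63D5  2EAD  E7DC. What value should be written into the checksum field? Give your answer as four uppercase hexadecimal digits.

4EA9

One's-complement addition (fold any carry out of bit 15 back into bit 0):
  0x4DFF + 0xE8F7 = 0x136F6 → wrap carry → 0x36F7
  0x36F7 + 0x63D5 = 0x09ACC
  0x9ACC + 0x2EAD = 0x0C979
  0xC979 + 0xE7DC = 0x1B155 → wrap carry → 0xB156
One's-complement sum = 0xB156.
Checksum = ~0xB156 & 0xFFFF = 0x4EA9.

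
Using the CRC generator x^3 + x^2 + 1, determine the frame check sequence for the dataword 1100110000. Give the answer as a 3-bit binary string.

Append 3 zeros: 1100110000000. Divide by 1101 (XOR where the leading bit is 1):
  pos 0: 1100 XOR 1101 = 0001
  pos 3: 1110 XOR 1101 = 0011
  pos 5: 1100 XOR 1101 = 0001
  pos 8: 1000 XOR 1101 = 0101
  pos 9: 1010 XOR 1101 = 0111
Remainder (last 3 bits) = 111. This is the CRC / FCS.

111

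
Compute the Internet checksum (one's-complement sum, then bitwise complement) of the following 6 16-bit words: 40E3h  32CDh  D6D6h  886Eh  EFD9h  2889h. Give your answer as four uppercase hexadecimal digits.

14A7

One's-complement addition (fold any carry out of bit 15 back into bit 0):
  0x40E3 + 0x32CD = 0x073B0
  0x73B0 + 0xD6D6 = 0x14A86 → wrap carry → 0x4A87
  0x4A87 + 0x886E = 0x0D2F5
  0xD2F5 + 0xEFD9 = 0x1C2CE → wrap carry → 0xC2CF
  0xC2CF + 0x2889 = 0x0EB58
One's-complement sum = 0xEB58.
Checksum = ~0xEB58 & 0xFFFF = 0x14A7.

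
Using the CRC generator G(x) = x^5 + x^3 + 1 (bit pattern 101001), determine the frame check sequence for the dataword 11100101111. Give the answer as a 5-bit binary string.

01111

Append 5 zeros: 1110010111100000. Divide by 101001 (XOR where the leading bit is 1):
  pos 0: 111001 XOR 101001 = 010000
  pos 1: 100000 XOR 101001 = 001001
  pos 3: 100111 XOR 101001 = 001110
  pos 5: 111011 XOR 101001 = 010010
  pos 6: 100100 XOR 101001 = 001101
  pos 8: 110100 XOR 101001 = 011101
  pos 9: 111010 XOR 101001 = 010011
  pos 10: 100110 XOR 101001 = 001111
Remainder (last 5 bits) = 01111. This is the CRC / FCS.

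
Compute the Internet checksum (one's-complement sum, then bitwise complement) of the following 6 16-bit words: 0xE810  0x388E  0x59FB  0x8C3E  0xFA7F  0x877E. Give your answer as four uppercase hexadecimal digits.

One's-complement addition (fold any carry out of bit 15 back into bit 0):
  0xE810 + 0x388E = 0x1209E → wrap carry → 0x209F
  0x209F + 0x59FB = 0x07A9A
  0x7A9A + 0x8C3E = 0x106D8 → wrap carry → 0x06D9
  0x06D9 + 0xFA7F = 0x10158 → wrap carry → 0x0159
  0x0159 + 0x877E = 0x088D7
One's-complement sum = 0x88D7.
Checksum = ~0x88D7 & 0xFFFF = 0x7728.

7728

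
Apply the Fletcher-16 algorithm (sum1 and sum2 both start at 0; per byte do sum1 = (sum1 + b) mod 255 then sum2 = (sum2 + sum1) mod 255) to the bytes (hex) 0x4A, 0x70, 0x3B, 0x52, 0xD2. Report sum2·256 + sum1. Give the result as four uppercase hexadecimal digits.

5E1B

Running sums (mod 255):
  after byte 0 (0x4A): sum1=74, sum2=74
  after byte 1 (0x70): sum1=186, sum2=5
  after byte 2 (0x3B): sum1=245, sum2=250
  after byte 3 (0x52): sum1=72, sum2=67
  after byte 4 (0xD2): sum1=27, sum2=94
Checksum = sum2·256 + sum1 = 94·256 + 27 = 24091 = 0x5E1B.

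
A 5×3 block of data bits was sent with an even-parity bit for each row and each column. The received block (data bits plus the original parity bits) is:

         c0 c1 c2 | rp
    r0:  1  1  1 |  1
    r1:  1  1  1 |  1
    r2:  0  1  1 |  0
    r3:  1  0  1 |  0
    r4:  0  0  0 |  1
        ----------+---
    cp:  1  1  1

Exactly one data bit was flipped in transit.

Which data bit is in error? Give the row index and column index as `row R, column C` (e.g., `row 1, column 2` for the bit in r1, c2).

row 4, column 2

Recompute each row's even parity and compare to rp:
  r0: data parity 1, sent rp 1 → ok
  r1: data parity 1, sent rp 1 → ok
  r2: data parity 0, sent rp 0 → ok
  r3: data parity 0, sent rp 0 → ok
  r4: data parity 0, sent rp 1 → mismatch
Recompute each column's even parity and compare to cp:
  c0: data parity 1, sent cp 1 → ok
  c1: data parity 1, sent cp 1 → ok
  c2: data parity 0, sent cp 1 → mismatch
Exactly one row (r4) and one column (c2) fail → the flipped bit is at their intersection.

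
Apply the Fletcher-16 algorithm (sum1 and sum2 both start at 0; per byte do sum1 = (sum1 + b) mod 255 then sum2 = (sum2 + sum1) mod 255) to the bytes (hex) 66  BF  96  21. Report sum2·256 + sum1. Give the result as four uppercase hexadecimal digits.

Running sums (mod 255):
  after byte 0 (66): sum1=102, sum2=102
  after byte 1 (BF): sum1=38, sum2=140
  after byte 2 (96): sum1=188, sum2=73
  after byte 3 (21): sum1=221, sum2=39
Checksum = sum2·256 + sum1 = 39·256 + 221 = 10205 = 0x27DD.

27DD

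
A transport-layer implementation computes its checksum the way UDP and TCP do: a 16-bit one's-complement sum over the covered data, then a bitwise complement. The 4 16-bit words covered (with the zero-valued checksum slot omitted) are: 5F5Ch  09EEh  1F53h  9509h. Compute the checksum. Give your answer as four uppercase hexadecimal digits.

E258

One's-complement addition (fold any carry out of bit 15 back into bit 0):
  0x5F5C + 0x09EE = 0x0694A
  0x694A + 0x1F53 = 0x0889D
  0x889D + 0x9509 = 0x11DA6 → wrap carry → 0x1DA7
One's-complement sum = 0x1DA7.
Checksum = ~0x1DA7 & 0xFFFF = 0xE258.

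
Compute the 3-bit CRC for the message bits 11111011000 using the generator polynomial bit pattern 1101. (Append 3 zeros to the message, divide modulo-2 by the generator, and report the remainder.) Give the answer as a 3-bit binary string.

Append 3 zeros: 11111011000000. Divide by 1101 (XOR where the leading bit is 1):
  pos 0: 1111 XOR 1101 = 0010
  pos 2: 1010 XOR 1101 = 0111
  pos 3: 1111 XOR 1101 = 0010
  pos 5: 1010 XOR 1101 = 0111
  pos 6: 1110 XOR 1101 = 0011
  pos 8: 1100 XOR 1101 = 0001
Remainder (last 3 bits) = 100. This is the CRC / FCS.

100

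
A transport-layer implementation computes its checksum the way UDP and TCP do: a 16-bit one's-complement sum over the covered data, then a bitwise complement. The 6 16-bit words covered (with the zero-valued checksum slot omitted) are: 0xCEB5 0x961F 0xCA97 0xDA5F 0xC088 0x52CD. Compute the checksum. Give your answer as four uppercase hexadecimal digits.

One's-complement addition (fold any carry out of bit 15 back into bit 0):
  0xCEB5 + 0x961F = 0x164D4 → wrap carry → 0x64D5
  0x64D5 + 0xCA97 = 0x12F6C → wrap carry → 0x2F6D
  0x2F6D + 0xDA5F = 0x109CC → wrap carry → 0x09CD
  0x09CD + 0xC088 = 0x0CA55
  0xCA55 + 0x52CD = 0x11D22 → wrap carry → 0x1D23
One's-complement sum = 0x1D23.
Checksum = ~0x1D23 & 0xFFFF = 0xE2DC.

E2DC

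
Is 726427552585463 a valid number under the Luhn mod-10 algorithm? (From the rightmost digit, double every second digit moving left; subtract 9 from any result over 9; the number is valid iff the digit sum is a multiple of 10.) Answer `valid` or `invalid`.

valid

From the right, keep odd positions and double even positions (subtract 9 from any doubled value over 9):
  doubled (positions 2,4,...): 3 1 1 1 5 8 4 → sum 23
  kept (positions 1,3,...): 3 4 8 2 5 2 6 7 → sum 37
Total = 60.
60 mod 10 = 0, so the number is valid.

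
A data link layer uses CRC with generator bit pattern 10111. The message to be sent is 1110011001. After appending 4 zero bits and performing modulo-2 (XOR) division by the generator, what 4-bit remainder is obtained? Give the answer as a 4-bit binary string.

0110

Append 4 zeros: 11100110010000. Divide by 10111 (XOR where the leading bit is 1):
  pos 0: 11100 XOR 10111 = 01011
  pos 1: 10111 XOR 10111 = 00000
  pos 6: 10010 XOR 10111 = 00101
  pos 8: 10100 XOR 10111 = 00011
Remainder (last 4 bits) = 0110. This is the CRC / FCS.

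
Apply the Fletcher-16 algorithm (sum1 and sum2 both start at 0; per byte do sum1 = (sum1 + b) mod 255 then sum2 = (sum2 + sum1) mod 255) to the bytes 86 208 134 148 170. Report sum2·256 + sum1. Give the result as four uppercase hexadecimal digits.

Running sums (mod 255):
  after byte 0 (86): sum1=86, sum2=86
  after byte 1 (208): sum1=39, sum2=125
  after byte 2 (134): sum1=173, sum2=43
  after byte 3 (148): sum1=66, sum2=109
  after byte 4 (170): sum1=236, sum2=90
Checksum = sum2·256 + sum1 = 90·256 + 236 = 23276 = 0x5AEC.

5AEC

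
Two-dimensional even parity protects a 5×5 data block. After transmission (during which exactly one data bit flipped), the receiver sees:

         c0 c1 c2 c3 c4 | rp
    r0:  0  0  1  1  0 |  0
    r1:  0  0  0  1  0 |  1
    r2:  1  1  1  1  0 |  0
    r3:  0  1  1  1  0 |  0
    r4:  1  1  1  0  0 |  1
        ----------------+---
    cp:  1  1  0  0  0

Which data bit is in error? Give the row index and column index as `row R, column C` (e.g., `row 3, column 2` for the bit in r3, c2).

row 3, column 0

Recompute each row's even parity and compare to rp:
  r0: data parity 0, sent rp 0 → ok
  r1: data parity 1, sent rp 1 → ok
  r2: data parity 0, sent rp 0 → ok
  r3: data parity 1, sent rp 0 → mismatch
  r4: data parity 1, sent rp 1 → ok
Recompute each column's even parity and compare to cp:
  c0: data parity 0, sent cp 1 → mismatch
  c1: data parity 1, sent cp 1 → ok
  c2: data parity 0, sent cp 0 → ok
  c3: data parity 0, sent cp 0 → ok
  c4: data parity 0, sent cp 0 → ok
Exactly one row (r3) and one column (c0) fail → the flipped bit is at their intersection.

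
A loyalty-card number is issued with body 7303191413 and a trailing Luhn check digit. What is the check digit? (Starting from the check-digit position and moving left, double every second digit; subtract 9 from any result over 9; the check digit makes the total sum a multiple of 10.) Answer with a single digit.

5

Partial digits right→left: 3 1 4 1 9 1 3 0 3 7
Double every second digit counting from the check-digit position (so the 1st, 3rd, 5th, ... of the partial from the right).
  doubled (with −9 where >9): 6 8 9 6 6 → sum 35
  kept as-is: 1 1 1 0 7 → sum 10
Total = 35 + 10 = 45.
Check digit = (10 − (45 mod 10)) mod 10 = 5.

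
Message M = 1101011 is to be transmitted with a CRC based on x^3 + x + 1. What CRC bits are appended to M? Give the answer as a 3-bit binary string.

110

Append 3 zeros: 1101011000. Divide by 1011 (XOR where the leading bit is 1):
  pos 0: 1101 XOR 1011 = 0110
  pos 1: 1100 XOR 1011 = 0111
  pos 2: 1111 XOR 1011 = 0100
  pos 3: 1001 XOR 1011 = 0010
  pos 5: 1000 XOR 1011 = 0011
Remainder (last 3 bits) = 110. This is the CRC / FCS.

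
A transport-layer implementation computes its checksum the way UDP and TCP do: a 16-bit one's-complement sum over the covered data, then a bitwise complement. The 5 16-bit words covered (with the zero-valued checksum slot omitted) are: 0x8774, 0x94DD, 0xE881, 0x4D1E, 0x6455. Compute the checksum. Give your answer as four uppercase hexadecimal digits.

49B8

One's-complement addition (fold any carry out of bit 15 back into bit 0):
  0x8774 + 0x94DD = 0x11C51 → wrap carry → 0x1C52
  0x1C52 + 0xE881 = 0x104D3 → wrap carry → 0x04D4
  0x04D4 + 0x4D1E = 0x051F2
  0x51F2 + 0x6455 = 0x0B647
One's-complement sum = 0xB647.
Checksum = ~0xB647 & 0xFFFF = 0x49B8.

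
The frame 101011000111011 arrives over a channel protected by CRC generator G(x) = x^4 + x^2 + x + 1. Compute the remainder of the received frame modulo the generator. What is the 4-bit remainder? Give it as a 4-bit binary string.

Modulo-2 division of 101011000111011 by 10111:
  pos 0: 10101 XOR 10111 = 00010
  pos 3: 10100 XOR 10111 = 00011
  pos 6: 11011 XOR 10111 = 01100
  pos 7: 11001 XOR 10111 = 01110
  pos 8: 11100 XOR 10111 = 01011
  pos 9: 10111 XOR 10111 = 00000
Remainder = 0001 (nonzero — an error is detected).

0001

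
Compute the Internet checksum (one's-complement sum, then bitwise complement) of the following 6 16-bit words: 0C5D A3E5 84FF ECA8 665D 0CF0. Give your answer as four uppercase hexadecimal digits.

6AC7

One's-complement addition (fold any carry out of bit 15 back into bit 0):
  0x0C5D + 0xA3E5 = 0x0B042
  0xB042 + 0x84FF = 0x13541 → wrap carry → 0x3542
  0x3542 + 0xECA8 = 0x121EA → wrap carry → 0x21EB
  0x21EB + 0x665D = 0x08848
  0x8848 + 0x0CF0 = 0x09538
One's-complement sum = 0x9538.
Checksum = ~0x9538 & 0xFFFF = 0x6AC7.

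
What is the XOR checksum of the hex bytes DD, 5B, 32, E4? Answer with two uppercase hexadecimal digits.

XOR the bytes together:
  start with 0xDD
  0xDD ⊕ 0x5B = 0x86
  0x86 ⊕ 0x32 = 0xB4
  0xB4 ⊕ 0xE4 = 0x50

50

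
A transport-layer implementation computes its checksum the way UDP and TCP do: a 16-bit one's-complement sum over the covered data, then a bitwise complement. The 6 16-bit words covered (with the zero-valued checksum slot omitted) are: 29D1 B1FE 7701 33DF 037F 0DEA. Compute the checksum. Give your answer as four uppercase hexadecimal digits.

67E6

One's-complement addition (fold any carry out of bit 15 back into bit 0):
  0x29D1 + 0xB1FE = 0x0DBCF
  0xDBCF + 0x7701 = 0x152D0 → wrap carry → 0x52D1
  0x52D1 + 0x33DF = 0x086B0
  0x86B0 + 0x037F = 0x08A2F
  0x8A2F + 0x0DEA = 0x09819
One's-complement sum = 0x9819.
Checksum = ~0x9819 & 0xFFFF = 0x67E6.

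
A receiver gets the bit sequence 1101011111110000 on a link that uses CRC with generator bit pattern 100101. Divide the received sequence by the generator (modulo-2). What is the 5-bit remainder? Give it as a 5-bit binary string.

00001

Modulo-2 division of 1101011111110000 by 100101:
  pos 0: 110101 XOR 100101 = 010000
  pos 1: 100001 XOR 100101 = 000100
  pos 4: 100111 XOR 100101 = 000010
  pos 8: 101100 XOR 100101 = 001001
  pos 10: 100100 XOR 100101 = 000001
Remainder = 00001 (nonzero — an error is detected).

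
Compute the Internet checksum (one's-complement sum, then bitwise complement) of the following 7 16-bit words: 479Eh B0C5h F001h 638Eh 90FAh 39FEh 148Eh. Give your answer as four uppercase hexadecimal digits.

One's-complement addition (fold any carry out of bit 15 back into bit 0):
  0x479E + 0xB0C5 = 0x0F863
  0xF863 + 0xF001 = 0x1E864 → wrap carry → 0xE865
  0xE865 + 0x638E = 0x14BF3 → wrap carry → 0x4BF4
  0x4BF4 + 0x90FA = 0x0DCEE
  0xDCEE + 0x39FE = 0x116EC → wrap carry → 0x16ED
  0x16ED + 0x148E = 0x02B7B
One's-complement sum = 0x2B7B.
Checksum = ~0x2B7B & 0xFFFF = 0xD484.

D484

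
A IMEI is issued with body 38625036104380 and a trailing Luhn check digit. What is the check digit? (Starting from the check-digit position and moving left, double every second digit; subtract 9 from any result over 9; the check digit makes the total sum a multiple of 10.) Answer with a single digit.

Partial digits right→left: 0 8 3 4 0 1 6 3 0 5 2 6 8 3
Double every second digit counting from the check-digit position (so the 1st, 3rd, 5th, ... of the partial from the right).
  doubled (with −9 where >9): 0 6 0 3 0 4 7 → sum 20
  kept as-is: 8 4 1 3 5 6 3 → sum 30
Total = 20 + 30 = 50.
Check digit = (10 − (50 mod 10)) mod 10 = 0.

0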